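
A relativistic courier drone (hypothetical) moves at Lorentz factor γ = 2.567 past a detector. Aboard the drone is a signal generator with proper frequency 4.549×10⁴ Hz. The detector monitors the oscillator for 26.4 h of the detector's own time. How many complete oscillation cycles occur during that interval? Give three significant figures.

γ = 2.567
During 26.4 h of lab time, the oscillator's proper time advances by τ = Δt/γ = 26.4/2.567 = 10.28 h = 3.702×10⁴ s.
N = f × τ = 4.549×10⁴ × 3.702×10⁴ = 1.684×10⁹.

N = 1.68×10⁹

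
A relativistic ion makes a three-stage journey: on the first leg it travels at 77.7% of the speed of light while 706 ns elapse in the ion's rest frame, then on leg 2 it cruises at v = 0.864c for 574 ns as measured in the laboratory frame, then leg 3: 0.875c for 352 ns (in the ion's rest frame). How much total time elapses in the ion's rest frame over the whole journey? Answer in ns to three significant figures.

τ = 1350 ns

Leg 1: 706 ns is already measured in the ion's rest frame.
Leg 2: γ = 1/√(1 − 0.864²) = 1/√0.2535 = 1.986; τ_2 = 574/1.986 = 289.0 ns.
Leg 3: 352 ns is already measured in the ion's rest frame.
Total: 706.0 + 289.0 + 352.0 ns.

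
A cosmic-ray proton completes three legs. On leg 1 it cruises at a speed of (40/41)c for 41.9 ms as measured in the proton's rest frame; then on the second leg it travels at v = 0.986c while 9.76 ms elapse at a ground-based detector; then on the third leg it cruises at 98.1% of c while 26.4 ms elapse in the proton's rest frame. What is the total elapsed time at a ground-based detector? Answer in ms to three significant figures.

Δt = 337 ms

Leg 1: γ = 1/√(1 − (40/41)²) = 41/9 ≈ 4.556; Δt_1 = 4.556 × 41.9 = 190.9 ms.
Leg 2: 9.76 ms is already measured at a ground-based detector.
Leg 3: β = 0.981; γ = 1/√(1 − 0.981²) = 1/√0.03764 = 5.154; Δt_3 = 5.154 × 26.4 = 136.1 ms.
Total: 190.9 + 9.760 + 136.1 ms.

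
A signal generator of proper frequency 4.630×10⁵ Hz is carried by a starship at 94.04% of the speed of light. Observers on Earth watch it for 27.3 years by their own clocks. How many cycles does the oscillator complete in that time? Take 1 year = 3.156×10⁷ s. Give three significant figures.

N = 1.36×10¹⁴

β = 0.9404; γ = 1/√(1 − 0.9404²) = 1/√0.1156 = 2.941
During 27.3 years of lab time, the oscillator's proper time advances by τ = Δt/γ = 27.3/2.941 = 9.284 years = 2.930×10⁸ s.
N = f × τ = 4.630×10⁵ × 2.930×10⁸ = 1.357×10¹⁴.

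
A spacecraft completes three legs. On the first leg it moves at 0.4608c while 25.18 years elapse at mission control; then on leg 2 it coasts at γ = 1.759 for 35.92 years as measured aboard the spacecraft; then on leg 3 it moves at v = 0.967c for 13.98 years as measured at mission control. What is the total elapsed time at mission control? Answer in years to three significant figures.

Δt = 102 years

Leg 1: 25.18 years is already measured at mission control.
Leg 2: γ = 1.759; Δt_2 = 1.759 × 35.92 = 63.18 years.
Leg 3: 13.98 years is already measured at mission control.
Total: 25.18 + 63.18 + 13.98 years.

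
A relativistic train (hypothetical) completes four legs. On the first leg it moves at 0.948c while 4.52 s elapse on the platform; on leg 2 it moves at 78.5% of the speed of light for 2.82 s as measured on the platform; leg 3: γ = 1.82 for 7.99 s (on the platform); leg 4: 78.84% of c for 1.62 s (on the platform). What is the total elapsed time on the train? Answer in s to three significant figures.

Leg 1: γ = 1/√(1 − 0.948²) = 1/√0.1013 = 3.142; τ_1 = 4.52/3.142 = 1.439 s.
Leg 2: β = 0.785; γ = 1/√(1 − 0.785²) = 1/√0.3838 = 1.614; τ_2 = 2.82/1.614 = 1.747 s.
Leg 3: γ = 1.82; τ_3 = 7.99/1.820 = 4.390 s.
Leg 4: β = 0.7884; γ = 1/√(1 − 0.7884²) = 1/√0.3784 = 1.626; τ_4 = 1.62/1.626 = 0.9966 s.
Total: 1.439 + 1.747 + 4.390 + 0.9966 s.

τ = 8.57 s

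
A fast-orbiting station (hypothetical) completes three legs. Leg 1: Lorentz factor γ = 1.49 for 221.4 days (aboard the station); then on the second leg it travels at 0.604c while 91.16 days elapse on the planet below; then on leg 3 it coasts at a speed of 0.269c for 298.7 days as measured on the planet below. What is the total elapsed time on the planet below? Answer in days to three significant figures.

Δt = 720 days

Leg 1: γ = 1.49; Δt_1 = 1.490 × 221.4 = 329.9 days.
Leg 2: 91.16 days is already measured on the planet below.
Leg 3: 298.7 days is already measured on the planet below.
Total: 329.9 + 91.16 + 298.7 days.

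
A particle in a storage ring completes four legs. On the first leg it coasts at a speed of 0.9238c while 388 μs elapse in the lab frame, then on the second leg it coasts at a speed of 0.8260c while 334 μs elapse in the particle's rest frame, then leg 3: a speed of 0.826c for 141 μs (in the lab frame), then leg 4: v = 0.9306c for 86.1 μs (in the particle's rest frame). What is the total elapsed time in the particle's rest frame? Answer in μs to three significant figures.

τ = 648 μs

Leg 1: γ = 1/√(1 − 0.9238²) = 1/√0.1466 = 2.612; τ_1 = 388/2.612 = 148.6 μs.
Leg 2: 334 μs is already measured in the particle's rest frame.
Leg 3: γ = 1/√(1 − 0.826²) = 1/√0.3177 = 1.774; τ_3 = 141/1.774 = 79.48 μs.
Leg 4: 86.1 μs is already measured in the particle's rest frame.
Total: 148.6 + 334.0 + 79.48 + 86.10 μs.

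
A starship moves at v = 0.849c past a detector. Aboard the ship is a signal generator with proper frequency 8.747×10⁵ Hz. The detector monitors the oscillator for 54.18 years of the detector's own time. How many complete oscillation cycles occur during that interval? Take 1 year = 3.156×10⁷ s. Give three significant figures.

N = 7.90×10¹⁴

γ = 1/√(1 − 0.849²) = 1/√0.2792 = 1.893
During 54.18 years of lab time, the oscillator's proper time advances by τ = Δt/γ = 54.18/1.893 = 28.63 years = 9.035×10⁸ s.
N = f × τ = 8.747×10⁵ × 9.035×10⁸ = 7.903×10¹⁴.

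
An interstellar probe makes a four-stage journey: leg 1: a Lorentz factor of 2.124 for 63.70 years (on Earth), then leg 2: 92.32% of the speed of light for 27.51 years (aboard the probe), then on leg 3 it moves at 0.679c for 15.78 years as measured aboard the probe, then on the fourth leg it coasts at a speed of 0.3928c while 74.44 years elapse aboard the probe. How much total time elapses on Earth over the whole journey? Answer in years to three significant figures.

Leg 1: 63.70 years is already measured on Earth.
Leg 2: β = 0.9232; γ = 1/√(1 − 0.9232²) = 1/√0.1477 = 2.602; Δt_2 = 2.602 × 27.51 = 71.58 years.
Leg 3: γ = 1/√(1 − 0.679²) = 1/√0.5390 = 1.362; Δt_3 = 1.362 × 15.78 = 21.49 years.
Leg 4: γ = 1/√(1 − 0.3928²) = 1/√0.8457 = 1.087; Δt_4 = 1.087 × 74.44 = 80.95 years.
Total: 63.70 + 71.58 + 21.49 + 80.95 years.

Δt = 238 years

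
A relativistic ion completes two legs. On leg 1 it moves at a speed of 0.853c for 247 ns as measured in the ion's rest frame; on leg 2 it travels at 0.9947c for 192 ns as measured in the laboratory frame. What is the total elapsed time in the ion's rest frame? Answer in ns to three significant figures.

Leg 1: 247 ns is already measured in the ion's rest frame.
Leg 2: γ = 1/√(1 − 0.9947²) = 1/√0.01057 = 9.726; τ_2 = 192/9.726 = 19.74 ns.
Total: 247.0 + 19.74 ns.

τ = 267 ns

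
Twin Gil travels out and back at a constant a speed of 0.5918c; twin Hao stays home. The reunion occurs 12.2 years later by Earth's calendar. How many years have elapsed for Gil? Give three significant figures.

γ = 1/√(1 − 0.5918²) = 1/√0.6498 = 1.241
Gil's clock measures proper time along the trip: τ = Δt/γ = 12.2/1.241 years.

τ = 9.83 years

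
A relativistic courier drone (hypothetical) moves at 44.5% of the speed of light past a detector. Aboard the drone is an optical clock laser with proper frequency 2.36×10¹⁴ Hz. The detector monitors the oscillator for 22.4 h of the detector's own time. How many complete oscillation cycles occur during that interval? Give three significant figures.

β = 0.445; γ = 1/√(1 − 0.445²) = 1/√0.8020 = 1.117
During 22.4 h of lab time, the oscillator's proper time advances by τ = Δt/γ = 22.4/1.117 = 20.06 h = 7.222×10⁴ s.
N = f × τ = 2.36×10¹⁴ × 7.222×10⁴ = 1.704×10¹⁹.

N = 1.70×10¹⁹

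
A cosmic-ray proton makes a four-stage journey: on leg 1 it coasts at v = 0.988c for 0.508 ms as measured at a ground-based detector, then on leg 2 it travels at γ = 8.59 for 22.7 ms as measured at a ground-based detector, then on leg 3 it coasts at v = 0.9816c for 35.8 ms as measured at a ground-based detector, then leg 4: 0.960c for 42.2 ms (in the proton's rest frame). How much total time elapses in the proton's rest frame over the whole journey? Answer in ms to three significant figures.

Leg 1: γ = 1/√(1 − 0.988²) = 1/√0.02386 = 6.474; τ_1 = 0.508/6.474 = 0.07846 ms.
Leg 2: γ = 8.59; τ_2 = 22.7/8.590 = 2.643 ms.
Leg 3: γ = 1/√(1 − 0.9816²) = 1/√0.03646 = 5.237; τ_3 = 35.8/5.237 = 6.836 ms.
Leg 4: 42.2 ms is already measured in the proton's rest frame.
Total: 0.07846 + 2.643 + 6.836 + 42.20 ms.

τ = 51.8 ms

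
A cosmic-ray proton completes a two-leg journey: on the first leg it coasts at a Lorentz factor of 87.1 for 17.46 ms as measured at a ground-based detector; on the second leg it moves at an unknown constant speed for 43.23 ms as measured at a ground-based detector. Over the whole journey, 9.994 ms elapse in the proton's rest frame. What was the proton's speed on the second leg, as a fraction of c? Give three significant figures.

Leg 1: γ = 87.1; τ_1 = 17.46/87.10 = 0.2005 ms.
Leg 2: speed unknown; τ_2 = 43.23/γ_2.
Total proper time: 0.2005 + τ_2 = 9.994, so τ_2 = 9.994 − 0.2005 = 9.794 ms.
γ_2 = 43.23/9.794 = 4.414; β = √(1 − 1/γ²) = √0.9487.

β = 0.974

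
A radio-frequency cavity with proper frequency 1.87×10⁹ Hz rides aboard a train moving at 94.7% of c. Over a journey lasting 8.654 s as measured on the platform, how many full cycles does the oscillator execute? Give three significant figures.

N = 5.20×10⁹

β = 0.947; γ = 1/√(1 − 0.947²) = 1/√0.1032 = 3.113
The oscillator's own cycle count is N = f × τ where τ is the proper time on the train. τ = Δt/γ = 8.654/3.113 = 2.780 s = 2.780×10⁰ s.
N = 1.87×10⁹ × 2.780×10⁰ = 5.199×10⁹.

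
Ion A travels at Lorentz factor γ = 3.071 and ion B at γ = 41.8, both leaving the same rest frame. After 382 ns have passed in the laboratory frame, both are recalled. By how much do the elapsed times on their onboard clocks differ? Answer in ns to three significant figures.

A: γ = 3.071; τ_A = 382/3.071 = 124.4 ns.
B: γ = 41.8; τ_B = 382/41.80 = 9.139 ns.

|τ_A − τ_B| = 115 ns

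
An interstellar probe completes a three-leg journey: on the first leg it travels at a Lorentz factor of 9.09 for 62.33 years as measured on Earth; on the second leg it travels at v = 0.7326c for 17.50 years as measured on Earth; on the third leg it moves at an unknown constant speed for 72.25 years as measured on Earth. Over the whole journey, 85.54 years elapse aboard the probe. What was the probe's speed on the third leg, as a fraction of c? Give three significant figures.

β = 0.382

Leg 1: γ = 9.09; τ_1 = 62.33/9.090 = 6.857 years.
Leg 2: γ = 1/√(1 − 0.7326²) = 1/√0.4633 = 1.469; τ_2 = 17.50/1.469 = 11.91 years.
Leg 3: speed unknown; τ_3 = 72.25/γ_3.
Total proper time: 6.857 + 11.91 + τ_3 = 85.54, so τ_3 = 85.54 − 18.77 = 66.77 years.
γ_3 = 72.25/66.77 = 1.082; β = √(1 − 1/γ²) = √0.1459.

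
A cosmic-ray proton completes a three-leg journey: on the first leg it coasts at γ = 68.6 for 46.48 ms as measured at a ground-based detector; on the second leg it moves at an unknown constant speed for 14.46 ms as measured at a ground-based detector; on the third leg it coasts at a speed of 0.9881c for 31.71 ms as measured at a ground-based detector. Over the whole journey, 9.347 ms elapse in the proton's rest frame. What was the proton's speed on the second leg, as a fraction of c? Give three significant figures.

Leg 1: γ = 68.6; τ_1 = 46.48/68.60 = 0.6776 ms.
Leg 2: speed unknown; τ_2 = 14.46/γ_2.
Leg 3: γ = 1/√(1 − 0.9881²) = 1/√0.02366 = 6.501; τ_3 = 31.71/6.501 = 4.877 ms.
Total proper time: 0.6776 + τ_2 + 4.877 = 9.347, so τ_2 = 9.347 − 5.555 = 3.792 ms.
γ_2 = 14.46/3.792 = 3.813; β = √(1 − 1/γ²) = √0.9312.

β = 0.965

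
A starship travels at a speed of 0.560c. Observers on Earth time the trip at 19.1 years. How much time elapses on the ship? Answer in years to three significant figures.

γ = 1/√(1 − 0.560²) = 1/√0.6864 = 1.207
The interval measured on Earth is the dilated one; the clock on the ship measures the proper time τ = Δt/γ = 19.1/1.207 years.

τ = 15.8 years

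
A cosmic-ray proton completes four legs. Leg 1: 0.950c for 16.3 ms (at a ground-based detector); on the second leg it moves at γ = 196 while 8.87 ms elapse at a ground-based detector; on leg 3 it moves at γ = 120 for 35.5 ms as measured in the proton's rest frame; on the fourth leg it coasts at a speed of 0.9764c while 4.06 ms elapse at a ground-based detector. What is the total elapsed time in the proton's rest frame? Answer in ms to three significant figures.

Leg 1: γ = 1/√(1 − 0.950²) = 1/√0.09750 = 3.203; τ_1 = 16.3/3.203 = 5.090 ms.
Leg 2: γ = 196; τ_2 = 8.87/196.0 = 0.04526 ms.
Leg 3: 35.5 ms is already measured in the proton's rest frame.
Leg 4: γ = 1/√(1 − 0.9764²) = 1/√0.04664 = 4.630; τ_4 = 4.06/4.630 = 0.8768 ms.
Total: 5.090 + 0.04526 + 35.50 + 0.8768 ms.

τ = 41.5 ms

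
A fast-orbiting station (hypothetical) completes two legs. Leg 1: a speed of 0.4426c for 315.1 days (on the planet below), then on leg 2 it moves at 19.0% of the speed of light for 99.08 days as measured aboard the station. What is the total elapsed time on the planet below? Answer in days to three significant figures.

Δt = 416 days

Leg 1: 315.1 days is already measured on the planet below.
Leg 2: β = 0.190; γ = 1/√(1 − 0.190²) = 1/√0.9639 = 1.019; Δt_2 = 1.019 × 99.08 = 100.9 days.
Total: 315.1 + 100.9 days.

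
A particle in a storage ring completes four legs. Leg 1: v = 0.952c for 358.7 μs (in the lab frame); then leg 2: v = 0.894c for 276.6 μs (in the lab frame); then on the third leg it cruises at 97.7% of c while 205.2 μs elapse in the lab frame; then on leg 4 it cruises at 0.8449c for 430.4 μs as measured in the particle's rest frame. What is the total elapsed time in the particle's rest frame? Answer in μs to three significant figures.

τ = 708 μs

Leg 1: γ = 1/√(1 − 0.952²) = 1/√0.09370 = 3.267; τ_1 = 358.7/3.267 = 109.8 μs.
Leg 2: γ = 1/√(1 − 0.894²) = 1/√0.2008 = 2.232; τ_2 = 276.6/2.232 = 123.9 μs.
Leg 3: β = 0.977; γ = 1/√(1 − 0.977²) = 1/√0.04547 = 4.690; τ_3 = 205.2/4.690 = 43.76 μs.
Leg 4: 430.4 μs is already measured in the particle's rest frame.
Total: 109.8 + 123.9 + 43.76 + 430.4 μs.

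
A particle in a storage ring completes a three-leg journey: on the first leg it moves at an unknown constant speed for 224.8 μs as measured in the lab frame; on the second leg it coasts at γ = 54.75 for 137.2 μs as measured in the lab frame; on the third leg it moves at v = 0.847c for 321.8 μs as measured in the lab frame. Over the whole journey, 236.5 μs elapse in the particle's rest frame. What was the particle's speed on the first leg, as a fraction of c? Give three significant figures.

Leg 1: speed unknown; τ_1 = 224.8/γ_1.
Leg 2: γ = 54.75; τ_2 = 137.2/54.75 = 2.506 μs.
Leg 3: γ = 1/√(1 − 0.847²) = 1/√0.2826 = 1.881; τ_3 = 321.8/1.881 = 171.1 μs.
Total proper time: τ_1 + 2.506 + 171.1 = 236.5, so τ_1 = 236.5 − 173.6 = 62.93 μs.
γ_1 = 224.8/62.93 = 3.572; β = √(1 − 1/γ²) = √0.9216.

β = 0.960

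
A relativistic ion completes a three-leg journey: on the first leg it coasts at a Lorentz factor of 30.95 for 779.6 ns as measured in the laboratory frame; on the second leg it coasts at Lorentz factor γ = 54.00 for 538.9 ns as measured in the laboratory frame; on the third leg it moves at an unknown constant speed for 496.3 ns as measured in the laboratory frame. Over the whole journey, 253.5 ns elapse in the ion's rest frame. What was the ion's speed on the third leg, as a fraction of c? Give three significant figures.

β = 0.898

Leg 1: γ = 30.95; τ_1 = 779.6/30.95 = 25.19 ns.
Leg 2: γ = 54.00; τ_2 = 538.9/54.00 = 9.980 ns.
Leg 3: speed unknown; τ_3 = 496.3/γ_3.
Total proper time: 25.19 + 9.980 + τ_3 = 253.5, so τ_3 = 253.5 − 35.17 = 218.3 ns.
γ_3 = 496.3/218.3 = 2.273; β = √(1 − 1/γ²) = √0.8065.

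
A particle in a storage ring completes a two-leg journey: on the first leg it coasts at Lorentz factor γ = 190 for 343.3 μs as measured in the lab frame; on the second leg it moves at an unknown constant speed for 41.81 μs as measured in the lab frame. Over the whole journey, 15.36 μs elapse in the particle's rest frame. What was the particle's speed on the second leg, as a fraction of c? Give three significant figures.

Leg 1: γ = 190; τ_1 = 343.3/190.0 = 1.807 μs.
Leg 2: speed unknown; τ_2 = 41.81/γ_2.
Total proper time: 1.807 + τ_2 = 15.36, so τ_2 = 15.36 − 1.807 = 13.55 μs.
γ_2 = 41.81/13.55 = 3.085; β = √(1 − 1/γ²) = √0.8949.

β = 0.946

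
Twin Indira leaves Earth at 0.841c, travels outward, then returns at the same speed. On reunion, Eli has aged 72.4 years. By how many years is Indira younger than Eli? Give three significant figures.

γ = 1/√(1 − 0.841²) = 1/√0.2927 = 1.848
Indira's elapsed proper time: τ = 72.4/1.848 = 39.17 years.
Age gap = Δt − τ = 72.4 − 39.17 years.

Δt − τ = 33.2 years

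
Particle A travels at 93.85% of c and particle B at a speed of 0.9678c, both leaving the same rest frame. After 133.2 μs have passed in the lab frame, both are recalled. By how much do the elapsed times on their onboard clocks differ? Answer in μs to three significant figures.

A: β = 0.9385; γ = 1/√(1 − 0.9385²) = 1/√0.1192 = 2.896; τ_A = 133.2/2.896 = 45.99 μs.
B: γ = 1/√(1 − 0.9678²) = 1/√0.06336 = 3.973; τ_B = 133.2/3.973 = 33.53 μs.

|τ_A − τ_B| = 12.5 μs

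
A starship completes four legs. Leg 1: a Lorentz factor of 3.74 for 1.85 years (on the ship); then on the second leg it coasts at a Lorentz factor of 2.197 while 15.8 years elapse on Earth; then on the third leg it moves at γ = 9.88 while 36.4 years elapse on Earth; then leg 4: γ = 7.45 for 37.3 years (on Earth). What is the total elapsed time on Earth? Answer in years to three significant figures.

Leg 1: γ = 3.74; Δt_1 = 3.740 × 1.85 = 6.919 years.
Leg 2: 15.8 years is already measured on Earth.
Leg 3: 36.4 years is already measured on Earth.
Leg 4: 37.3 years is already measured on Earth.
Total: 6.919 + 15.80 + 36.40 + 37.30 years.

Δt = 96.4 years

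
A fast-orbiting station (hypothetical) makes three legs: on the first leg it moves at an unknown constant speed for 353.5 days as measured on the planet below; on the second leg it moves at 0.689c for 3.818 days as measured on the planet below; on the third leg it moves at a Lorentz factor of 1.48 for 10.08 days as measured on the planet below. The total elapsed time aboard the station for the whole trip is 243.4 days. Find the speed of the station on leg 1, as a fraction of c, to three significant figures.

β = 0.750

Leg 1: speed unknown; τ_1 = 353.5/γ_1.
Leg 2: γ = 1/√(1 − 0.689²) = 1/√0.5253 = 1.380; τ_2 = 3.818/1.380 = 2.767 days.
Leg 3: γ = 1.48; τ_3 = 10.08/1.480 = 6.811 days.
Total proper time: τ_1 + 2.767 + 6.811 = 243.4, so τ_1 = 243.4 − 9.578 = 233.8 days.
γ_1 = 353.5/233.8 = 1.512; β = √(1 − 1/γ²) = √0.5625.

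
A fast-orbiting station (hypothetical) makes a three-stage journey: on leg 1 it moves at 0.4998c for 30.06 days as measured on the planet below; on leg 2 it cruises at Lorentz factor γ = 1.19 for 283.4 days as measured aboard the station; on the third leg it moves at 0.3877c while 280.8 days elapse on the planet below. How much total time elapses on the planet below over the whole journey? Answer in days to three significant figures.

Δt = 648 days

Leg 1: 30.06 days is already measured on the planet below.
Leg 2: γ = 1.19; Δt_2 = 1.190 × 283.4 = 337.2 days.
Leg 3: 280.8 days is already measured on the planet below.
Total: 30.06 + 337.2 + 280.8 days.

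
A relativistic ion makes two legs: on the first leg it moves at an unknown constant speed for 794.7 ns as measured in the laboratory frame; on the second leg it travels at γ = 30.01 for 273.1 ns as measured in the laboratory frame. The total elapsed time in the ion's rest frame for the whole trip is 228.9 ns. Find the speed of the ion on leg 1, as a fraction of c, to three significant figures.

β = 0.961

Leg 1: speed unknown; τ_1 = 794.7/γ_1.
Leg 2: γ = 30.01; τ_2 = 273.1/30.01 = 9.100 ns.
Total proper time: τ_1 + 9.100 = 228.9, so τ_1 = 228.9 − 9.100 = 219.8 ns.
γ_1 = 794.7/219.8 = 3.616; β = √(1 − 1/γ²) = √0.9235.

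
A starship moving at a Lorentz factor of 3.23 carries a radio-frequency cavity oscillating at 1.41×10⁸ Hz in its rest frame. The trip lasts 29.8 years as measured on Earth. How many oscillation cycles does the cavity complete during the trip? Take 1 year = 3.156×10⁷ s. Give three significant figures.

γ = 3.23
The oscillator's own cycle count is N = f × τ where τ is the proper time on the ship. τ = Δt/γ = 29.8/3.230 = 9.226 years = 2.912×10⁸ s.
N = 1.41×10⁸ × 2.912×10⁸ = 4.106×10¹⁶.

N = 4.11×10¹⁶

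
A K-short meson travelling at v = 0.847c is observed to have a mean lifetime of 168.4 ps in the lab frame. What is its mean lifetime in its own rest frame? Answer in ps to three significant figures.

τ₀ = 89.5 ps

γ = 1/√(1 − 0.847²) = 1/√0.2826 = 1.881
The lab-frame lifetime is the dilated interval; the proper lifetime is τ₀ = Δt/γ = 168.4/1.881 ps.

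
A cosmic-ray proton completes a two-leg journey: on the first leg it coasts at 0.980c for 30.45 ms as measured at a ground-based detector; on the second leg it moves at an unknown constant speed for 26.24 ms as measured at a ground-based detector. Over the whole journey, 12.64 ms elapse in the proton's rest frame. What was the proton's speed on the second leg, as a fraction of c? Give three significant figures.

Leg 1: γ = 1/√(1 − 0.980²) = 1/√0.03960 = 5.025; τ_1 = 30.45/5.025 = 6.059 ms.
Leg 2: speed unknown; τ_2 = 26.24/γ_2.
Total proper time: 6.059 + τ_2 = 12.64, so τ_2 = 12.64 − 6.059 = 6.581 ms.
γ_2 = 26.24/6.581 = 3.988; β = √(1 − 1/γ²) = √0.9371.

β = 0.968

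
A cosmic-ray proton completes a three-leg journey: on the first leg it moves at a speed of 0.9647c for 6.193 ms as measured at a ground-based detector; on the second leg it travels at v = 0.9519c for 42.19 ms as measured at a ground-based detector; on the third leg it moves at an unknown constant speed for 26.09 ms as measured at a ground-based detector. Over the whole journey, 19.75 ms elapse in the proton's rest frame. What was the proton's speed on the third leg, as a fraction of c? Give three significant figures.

Leg 1: γ = 1/√(1 − 0.9647²) = 1/√0.06935 = 3.797; τ_1 = 6.193/3.797 = 1.631 ms.
Leg 2: γ = 1/√(1 − 0.9519²) = 1/√0.09389 = 3.264; τ_2 = 42.19/3.264 = 12.93 ms.
Leg 3: speed unknown; τ_3 = 26.09/γ_3.
Total proper time: 1.631 + 12.93 + τ_3 = 19.75, so τ_3 = 19.75 − 14.56 = 5.192 ms.
γ_3 = 26.09/5.192 = 5.025; β = √(1 − 1/γ²) = √0.9604.

β = 0.980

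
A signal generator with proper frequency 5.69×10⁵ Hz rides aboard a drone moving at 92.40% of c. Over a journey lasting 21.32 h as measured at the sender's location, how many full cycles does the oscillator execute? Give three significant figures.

β = 0.9240; γ = 1/√(1 − 0.9240²) = 1/√0.1462 = 2.615
The oscillator's own cycle count is N = f × τ where τ is the proper time aboard the drone. τ = Δt/γ = 21.32/2.615 = 8.153 h = 2.935×10⁴ s.
N = 5.69×10⁵ × 2.935×10⁴ = 1.670×10¹⁰.

N = 1.67×10¹⁰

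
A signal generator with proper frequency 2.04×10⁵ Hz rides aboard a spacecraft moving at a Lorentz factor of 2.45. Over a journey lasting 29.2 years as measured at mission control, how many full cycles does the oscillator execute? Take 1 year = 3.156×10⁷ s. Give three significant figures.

γ = 2.45
The oscillator's own cycle count is N = f × τ where τ is the proper time aboard the spacecraft. τ = Δt/γ = 29.2/2.450 = 11.92 years = 3.761×10⁸ s.
N = 2.04×10⁵ × 3.761×10⁸ = 7.673×10¹³.

N = 7.67×10¹³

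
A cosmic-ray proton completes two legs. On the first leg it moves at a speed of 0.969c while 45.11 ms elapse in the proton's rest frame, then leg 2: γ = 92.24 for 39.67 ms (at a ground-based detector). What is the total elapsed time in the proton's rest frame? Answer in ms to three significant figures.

Leg 1: 45.11 ms is already measured in the proton's rest frame.
Leg 2: γ = 92.24; τ_2 = 39.67/92.24 = 0.4301 ms.
Total: 45.11 + 0.4301 ms.

τ = 45.5 ms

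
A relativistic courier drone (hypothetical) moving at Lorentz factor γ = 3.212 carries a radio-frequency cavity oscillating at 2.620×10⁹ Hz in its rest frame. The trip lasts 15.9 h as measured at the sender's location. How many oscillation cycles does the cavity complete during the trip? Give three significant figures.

γ = 3.212
The oscillator's own cycle count is N = f × τ where τ is the proper time aboard the drone. τ = Δt/γ = 15.9/3.212 = 4.950 h = 1.782×10⁴ s.
N = 2.620×10⁹ × 1.782×10⁴ = 4.669×10¹³.

N = 4.67×10¹³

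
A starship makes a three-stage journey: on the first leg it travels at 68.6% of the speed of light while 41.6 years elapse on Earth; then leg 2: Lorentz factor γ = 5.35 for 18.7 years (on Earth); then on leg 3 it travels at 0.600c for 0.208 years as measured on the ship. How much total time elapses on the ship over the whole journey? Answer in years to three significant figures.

τ = 34.0 years

Leg 1: β = 0.686; γ = 1/√(1 − 0.686²) = 1/√0.5294 = 1.374; τ_1 = 41.6/1.374 = 30.27 years.
Leg 2: γ = 5.35; τ_2 = 18.7/5.350 = 3.495 years.
Leg 3: 0.208 years is already measured on the ship.
Total: 30.27 + 3.495 + 0.2080 years.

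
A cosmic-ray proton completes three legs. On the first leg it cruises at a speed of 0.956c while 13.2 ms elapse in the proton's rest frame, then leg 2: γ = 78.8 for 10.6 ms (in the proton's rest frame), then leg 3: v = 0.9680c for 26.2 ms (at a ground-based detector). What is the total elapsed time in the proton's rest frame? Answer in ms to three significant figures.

τ = 30.4 ms

Leg 1: 13.2 ms is already measured in the proton's rest frame.
Leg 2: 10.6 ms is already measured in the proton's rest frame.
Leg 3: γ = 1/√(1 − 0.9680²) = 1/√0.06298 = 3.985; τ_3 = 26.2/3.985 = 6.575 ms.
Total: 13.20 + 10.60 + 6.575 ms.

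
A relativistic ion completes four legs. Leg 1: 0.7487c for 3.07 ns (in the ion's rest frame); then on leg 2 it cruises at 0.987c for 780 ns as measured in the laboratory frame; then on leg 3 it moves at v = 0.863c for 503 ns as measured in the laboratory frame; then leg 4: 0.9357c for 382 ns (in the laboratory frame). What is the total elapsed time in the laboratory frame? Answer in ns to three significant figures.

Leg 1: γ = 1/√(1 − 0.7487²) = 1/√0.4394 = 1.509; Δt_1 = 1.509 × 3.07 = 4.631 ns.
Leg 2: 780 ns is already measured in the laboratory frame.
Leg 3: 503 ns is already measured in the laboratory frame.
Leg 4: 382 ns is already measured in the laboratory frame.
Total: 4.631 + 780.0 + 503.0 + 382.0 ns.

Δt = 1670 ns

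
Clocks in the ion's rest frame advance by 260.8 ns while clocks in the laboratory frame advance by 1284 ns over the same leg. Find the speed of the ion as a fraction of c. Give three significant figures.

The proper time is measured in the ion's rest frame (both events occur at the ion's location); Δt is measured in the laboratory frame. γ = Δt/τ = 1284/260.8 = 4.923.
β = √(1 − 1/γ²) = √(1 − 0.04126) = √0.9587

v = 0.979c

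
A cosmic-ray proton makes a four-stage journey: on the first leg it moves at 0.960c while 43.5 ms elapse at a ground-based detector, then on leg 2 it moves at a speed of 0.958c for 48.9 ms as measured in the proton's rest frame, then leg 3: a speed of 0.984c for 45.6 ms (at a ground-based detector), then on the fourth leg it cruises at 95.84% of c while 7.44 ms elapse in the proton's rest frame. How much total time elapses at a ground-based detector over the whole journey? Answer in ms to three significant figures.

Δt = 286 ms

Leg 1: 43.5 ms is already measured at a ground-based detector.
Leg 2: γ = 1/√(1 − 0.958²) = 1/√0.08224 = 3.487; Δt_2 = 3.487 × 48.9 = 170.5 ms.
Leg 3: 45.6 ms is already measured at a ground-based detector.
Leg 4: β = 0.9584; γ = 1/√(1 − 0.9584²) = 1/√0.08147 = 3.504; Δt_4 = 3.504 × 7.44 = 26.07 ms.
Total: 43.50 + 170.5 + 45.60 + 26.07 ms.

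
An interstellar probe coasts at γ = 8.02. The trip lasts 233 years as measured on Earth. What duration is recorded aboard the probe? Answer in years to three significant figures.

γ = 8.02
The interval measured on Earth is the dilated one; the clock aboard the probe measures the proper time τ = Δt/γ = 233/8.020 years.

τ = 29.1 years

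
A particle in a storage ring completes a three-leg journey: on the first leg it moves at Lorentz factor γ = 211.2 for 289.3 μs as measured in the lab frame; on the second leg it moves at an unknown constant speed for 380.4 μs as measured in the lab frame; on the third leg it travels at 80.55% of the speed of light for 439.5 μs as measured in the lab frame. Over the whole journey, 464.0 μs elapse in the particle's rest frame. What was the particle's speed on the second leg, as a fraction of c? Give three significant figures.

β = 0.847

Leg 1: γ = 211.2; τ_1 = 289.3/211.2 = 1.370 μs.
Leg 2: speed unknown; τ_2 = 380.4/γ_2.
Leg 3: β = 0.8055; γ = 1/√(1 − 0.8055²) = 1/√0.3512 = 1.687; τ_3 = 439.5/1.687 = 260.4 μs.
Total proper time: 1.370 + τ_2 + 260.4 = 464.0, so τ_2 = 464.0 − 261.8 = 202.2 μs.
γ_2 = 380.4/202.2 = 1.881; β = √(1 − 1/γ²) = √0.7175.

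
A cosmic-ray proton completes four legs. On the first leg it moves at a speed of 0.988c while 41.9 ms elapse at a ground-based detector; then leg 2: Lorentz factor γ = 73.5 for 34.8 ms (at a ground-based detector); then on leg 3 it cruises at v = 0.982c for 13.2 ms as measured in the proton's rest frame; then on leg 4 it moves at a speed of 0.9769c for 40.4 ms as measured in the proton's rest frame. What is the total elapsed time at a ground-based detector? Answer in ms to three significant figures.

Δt = 336 ms

Leg 1: 41.9 ms is already measured at a ground-based detector.
Leg 2: 34.8 ms is already measured at a ground-based detector.
Leg 3: γ = 1/√(1 − 0.982²) = 1/√0.03568 = 5.294; Δt_3 = 5.294 × 13.2 = 69.89 ms.
Leg 4: γ = 1/√(1 − 0.9769²) = 1/√0.04567 = 4.680; Δt_4 = 4.680 × 40.4 = 189.1 ms.
Total: 41.90 + 34.80 + 69.89 + 189.1 ms.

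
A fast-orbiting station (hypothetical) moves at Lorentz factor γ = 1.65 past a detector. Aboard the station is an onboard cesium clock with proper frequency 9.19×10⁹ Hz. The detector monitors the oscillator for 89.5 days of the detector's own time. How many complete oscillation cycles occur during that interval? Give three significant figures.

N = 4.31×10¹⁶

γ = 1.65
During 89.5 days of lab time, the oscillator's proper time advances by τ = Δt/γ = 89.5/1.650 = 54.24 days = 4.687×10⁶ s.
N = f × τ = 9.19×10⁹ × 4.687×10⁶ = 4.307×10¹⁶.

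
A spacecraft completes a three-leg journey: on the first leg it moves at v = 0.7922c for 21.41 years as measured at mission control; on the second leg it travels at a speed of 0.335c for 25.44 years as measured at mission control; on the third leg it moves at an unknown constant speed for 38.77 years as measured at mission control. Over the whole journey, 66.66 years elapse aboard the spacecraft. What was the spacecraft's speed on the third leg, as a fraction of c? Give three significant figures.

β = 0.645

Leg 1: γ = 1/√(1 − 0.7922²) = 1/√0.3724 = 1.639; τ_1 = 21.41/1.639 = 13.07 years.
Leg 2: γ = 1/√(1 − 0.335²) = 1/√0.8878 = 1.061; τ_2 = 25.44/1.061 = 23.97 years.
Leg 3: speed unknown; τ_3 = 38.77/γ_3.
Total proper time: 13.07 + 23.97 + τ_3 = 66.66, so τ_3 = 66.66 − 37.04 = 29.62 years.
γ_3 = 38.77/29.62 = 1.309; β = √(1 − 1/γ²) = √0.4161.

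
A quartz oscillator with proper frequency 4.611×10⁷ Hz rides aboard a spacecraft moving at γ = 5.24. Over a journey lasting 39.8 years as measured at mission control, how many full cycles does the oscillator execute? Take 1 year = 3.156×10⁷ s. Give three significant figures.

N = 1.11×10¹⁶

γ = 5.24
The oscillator's own cycle count is N = f × τ where τ is the proper time aboard the spacecraft. τ = Δt/γ = 39.8/5.240 = 7.595 years = 2.397×10⁸ s.
N = 4.611×10⁷ × 2.397×10⁸ = 1.105×10¹⁶.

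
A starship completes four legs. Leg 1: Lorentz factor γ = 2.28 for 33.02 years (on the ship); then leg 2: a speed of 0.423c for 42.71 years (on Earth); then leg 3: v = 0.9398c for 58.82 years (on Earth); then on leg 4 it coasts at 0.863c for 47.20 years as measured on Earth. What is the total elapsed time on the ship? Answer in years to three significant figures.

τ = 116 years

Leg 1: 33.02 years is already measured on the ship.
Leg 2: γ = 1/√(1 − 0.423²) = 1/√0.8211 = 1.104; τ_2 = 42.71/1.104 = 38.70 years.
Leg 3: γ = 1/√(1 − 0.9398²) = 1/√0.1168 = 2.926; τ_3 = 58.82/2.926 = 20.10 years.
Leg 4: γ = 1/√(1 − 0.863²) = 1/√0.2552 = 1.979; τ_4 = 47.20/1.979 = 23.85 years.
Total: 33.02 + 38.70 + 20.10 + 23.85 years.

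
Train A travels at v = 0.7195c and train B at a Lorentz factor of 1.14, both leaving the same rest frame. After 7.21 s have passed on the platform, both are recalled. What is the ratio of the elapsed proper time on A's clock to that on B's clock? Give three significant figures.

A: γ = 1/√(1 − 0.7195²) = 1/√0.4823 = 1.440. B: γ = 1.14.
τ_A/τ_B = γ_B/γ_A = 1.140/1.440 = 0.7917, so τ_A/τ_B = 0.7917.

τ_A/τ_B = 0.792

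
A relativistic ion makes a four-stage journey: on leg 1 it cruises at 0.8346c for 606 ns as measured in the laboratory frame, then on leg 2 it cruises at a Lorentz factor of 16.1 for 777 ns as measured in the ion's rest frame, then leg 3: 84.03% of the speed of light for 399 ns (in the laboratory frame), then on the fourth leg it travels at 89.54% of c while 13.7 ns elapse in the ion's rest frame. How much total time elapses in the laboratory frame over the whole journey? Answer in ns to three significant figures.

Δt = 1.35×10⁴ ns

Leg 1: 606 ns is already measured in the laboratory frame.
Leg 2: γ = 16.1; Δt_2 = 16.10 × 777 = 1.251×10⁴ ns.
Leg 3: 399 ns is already measured in the laboratory frame.
Leg 4: β = 0.8954; γ = 1/√(1 − 0.8954²) = 1/√0.1983 = 2.246; Δt_4 = 2.246 × 13.7 = 30.77 ns.
Total: 606.0 + 1.251×10⁴ + 399.0 + 30.77 ns.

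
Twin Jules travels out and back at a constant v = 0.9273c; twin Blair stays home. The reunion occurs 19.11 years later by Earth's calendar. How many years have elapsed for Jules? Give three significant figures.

γ = 1/√(1 − 0.9273²) = 1/√0.1401 = 2.672
Jules's clock measures proper time along the trip: τ = Δt/γ = 19.11/2.672 years.

τ = 7.15 years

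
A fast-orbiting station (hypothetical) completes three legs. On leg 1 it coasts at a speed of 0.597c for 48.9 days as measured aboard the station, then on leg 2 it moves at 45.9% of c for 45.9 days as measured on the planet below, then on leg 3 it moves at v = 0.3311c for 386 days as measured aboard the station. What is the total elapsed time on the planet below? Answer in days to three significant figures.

Δt = 516 days

Leg 1: γ = 1/√(1 − 0.597²) = 1/√0.6436 = 1.247; Δt_1 = 1.247 × 48.9 = 60.95 days.
Leg 2: 45.9 days is already measured on the planet below.
Leg 3: γ = 1/√(1 − 0.3311²) = 1/√0.8904 = 1.060; Δt_3 = 1.060 × 386 = 409.1 days.
Total: 60.95 + 45.90 + 409.1 days.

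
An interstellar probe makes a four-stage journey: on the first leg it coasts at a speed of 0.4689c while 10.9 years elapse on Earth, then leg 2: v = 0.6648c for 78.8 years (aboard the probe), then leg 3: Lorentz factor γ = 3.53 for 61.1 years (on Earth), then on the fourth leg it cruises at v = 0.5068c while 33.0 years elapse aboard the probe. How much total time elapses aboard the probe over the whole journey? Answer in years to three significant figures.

Leg 1: γ = 1/√(1 − 0.4689²) = 1/√0.7801 = 1.132; τ_1 = 10.9/1.132 = 9.627 years.
Leg 2: 78.8 years is already measured aboard the probe.
Leg 3: γ = 3.53; τ_3 = 61.1/3.530 = 17.31 years.
Leg 4: 33.0 years is already measured aboard the probe.
Total: 9.627 + 78.80 + 17.31 + 33.00 years.

τ = 139 years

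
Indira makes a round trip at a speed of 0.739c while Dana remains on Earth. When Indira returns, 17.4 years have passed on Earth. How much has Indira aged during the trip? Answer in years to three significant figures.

γ = 1/√(1 − 0.739²) = 1/√0.4539 = 1.484
Indira's clock measures proper time along the trip: τ = Δt/γ = 17.4/1.484 years.

τ = 11.7 years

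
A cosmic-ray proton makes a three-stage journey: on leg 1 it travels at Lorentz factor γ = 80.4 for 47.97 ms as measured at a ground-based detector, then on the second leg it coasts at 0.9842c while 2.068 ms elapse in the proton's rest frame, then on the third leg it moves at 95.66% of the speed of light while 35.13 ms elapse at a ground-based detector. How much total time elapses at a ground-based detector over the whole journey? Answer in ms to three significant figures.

Δt = 94.8 ms

Leg 1: 47.97 ms is already measured at a ground-based detector.
Leg 2: γ = 1/√(1 − 0.9842²) = 1/√0.03135 = 5.648; Δt_2 = 5.648 × 2.068 = 11.68 ms.
Leg 3: 35.13 ms is already measured at a ground-based detector.
Total: 47.97 + 11.68 + 35.13 ms.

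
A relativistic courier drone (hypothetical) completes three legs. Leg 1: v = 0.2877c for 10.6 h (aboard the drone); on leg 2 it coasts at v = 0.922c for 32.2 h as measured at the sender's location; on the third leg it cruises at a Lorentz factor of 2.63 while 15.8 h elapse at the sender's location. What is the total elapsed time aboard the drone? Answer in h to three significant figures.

τ = 29.1 h

Leg 1: 10.6 h is already measured aboard the drone.
Leg 2: γ = 1/√(1 − 0.922²) = 1/√0.1499 = 2.583; τ_2 = 32.2/2.583 = 12.47 h.
Leg 3: γ = 2.63; τ_3 = 15.8/2.630 = 6.008 h.
Total: 10.60 + 12.47 + 6.008 h.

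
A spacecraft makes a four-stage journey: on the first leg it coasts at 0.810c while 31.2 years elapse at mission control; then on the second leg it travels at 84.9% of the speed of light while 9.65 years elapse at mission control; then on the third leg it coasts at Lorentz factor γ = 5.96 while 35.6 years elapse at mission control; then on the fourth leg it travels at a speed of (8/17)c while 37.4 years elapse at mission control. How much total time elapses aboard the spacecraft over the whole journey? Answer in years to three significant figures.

τ = 62.4 years

Leg 1: γ = 1/√(1 − 0.810²) = 1/√0.3439 = 1.705; τ_1 = 31.2/1.705 = 18.30 years.
Leg 2: β = 0.849; γ = 1/√(1 − 0.849²) = 1/√0.2792 = 1.893; τ_2 = 9.65/1.893 = 5.099 years.
Leg 3: γ = 5.96; τ_3 = 35.6/5.960 = 5.973 years.
Leg 4: γ = 1/√(1 − (8/17)²) = 17/15 ≈ 1.133; τ_4 = 37.4/1.133 = 33.00 years.
Total: 18.30 + 5.099 + 5.973 + 33.00 years.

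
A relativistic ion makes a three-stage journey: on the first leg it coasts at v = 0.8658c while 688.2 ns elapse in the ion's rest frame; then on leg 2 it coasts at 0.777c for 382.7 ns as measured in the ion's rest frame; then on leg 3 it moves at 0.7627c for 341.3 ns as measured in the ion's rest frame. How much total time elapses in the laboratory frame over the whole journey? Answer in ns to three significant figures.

Leg 1: γ = 1/√(1 − 0.8658²) = 1/√0.2504 = 1.998; Δt_1 = 1.998 × 688.2 = 1375 ns.
Leg 2: γ = 1/√(1 − 0.777²) = 1/√0.3963 = 1.589; Δt_2 = 1.589 × 382.7 = 607.9 ns.
Leg 3: γ = 1/√(1 − 0.7627²) = 1/√0.4183 = 1.546; Δt_3 = 1.546 × 341.3 = 527.7 ns.
Total: 1375 + 607.9 + 527.7 ns.

Δt = 2510 ns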